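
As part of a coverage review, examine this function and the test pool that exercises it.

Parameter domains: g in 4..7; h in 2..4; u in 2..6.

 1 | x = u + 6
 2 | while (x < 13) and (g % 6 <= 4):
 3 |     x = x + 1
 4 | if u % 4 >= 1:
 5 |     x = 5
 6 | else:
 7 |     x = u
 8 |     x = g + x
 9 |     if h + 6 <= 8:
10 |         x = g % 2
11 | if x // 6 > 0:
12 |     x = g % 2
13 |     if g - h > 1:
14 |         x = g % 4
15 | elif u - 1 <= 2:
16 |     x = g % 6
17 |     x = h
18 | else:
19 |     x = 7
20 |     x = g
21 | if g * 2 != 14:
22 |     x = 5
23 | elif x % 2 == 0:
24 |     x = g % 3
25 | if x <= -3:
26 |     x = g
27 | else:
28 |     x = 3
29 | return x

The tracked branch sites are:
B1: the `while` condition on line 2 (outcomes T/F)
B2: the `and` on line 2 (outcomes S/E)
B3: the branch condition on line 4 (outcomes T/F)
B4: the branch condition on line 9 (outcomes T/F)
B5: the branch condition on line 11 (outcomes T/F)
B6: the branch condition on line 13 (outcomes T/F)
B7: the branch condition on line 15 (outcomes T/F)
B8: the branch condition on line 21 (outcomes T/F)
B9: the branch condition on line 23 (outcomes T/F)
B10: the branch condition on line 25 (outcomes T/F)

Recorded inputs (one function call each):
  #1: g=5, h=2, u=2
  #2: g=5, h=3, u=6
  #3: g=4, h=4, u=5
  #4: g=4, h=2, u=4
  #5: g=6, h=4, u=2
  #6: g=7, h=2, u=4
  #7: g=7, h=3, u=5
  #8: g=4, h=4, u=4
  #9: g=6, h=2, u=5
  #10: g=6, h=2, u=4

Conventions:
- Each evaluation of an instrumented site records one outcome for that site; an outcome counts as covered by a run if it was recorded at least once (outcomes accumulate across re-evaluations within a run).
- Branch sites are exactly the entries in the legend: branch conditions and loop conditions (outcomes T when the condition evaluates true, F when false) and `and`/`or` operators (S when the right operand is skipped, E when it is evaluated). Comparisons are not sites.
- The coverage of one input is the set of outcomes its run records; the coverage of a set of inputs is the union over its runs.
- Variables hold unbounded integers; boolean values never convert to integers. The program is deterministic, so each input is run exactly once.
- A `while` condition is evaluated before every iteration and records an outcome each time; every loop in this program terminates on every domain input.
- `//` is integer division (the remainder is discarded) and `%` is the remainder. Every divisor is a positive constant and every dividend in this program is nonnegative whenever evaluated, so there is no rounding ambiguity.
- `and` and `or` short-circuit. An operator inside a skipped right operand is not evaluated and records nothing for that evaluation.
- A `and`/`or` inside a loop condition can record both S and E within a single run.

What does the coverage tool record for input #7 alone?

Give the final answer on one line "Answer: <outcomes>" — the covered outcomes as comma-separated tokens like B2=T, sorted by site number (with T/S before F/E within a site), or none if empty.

Tracing the run of input #7 (g=7, h=3, u=5):
  B2->E, B1->T, B2->E, B1->T, B2->S, B1->F, B3->T, B5->F, B7->F, B8->F
  B9->F, B10->F
collecting distinct outcomes: B1=T, B1=F, B2=S, B2=E, B3=T, B5=F, B7=F, B8=F, B9=F, B10=F

Answer: B1=T, B1=F, B2=S, B2=E, B3=T, B5=F, B7=F, B8=F, B9=F, B10=F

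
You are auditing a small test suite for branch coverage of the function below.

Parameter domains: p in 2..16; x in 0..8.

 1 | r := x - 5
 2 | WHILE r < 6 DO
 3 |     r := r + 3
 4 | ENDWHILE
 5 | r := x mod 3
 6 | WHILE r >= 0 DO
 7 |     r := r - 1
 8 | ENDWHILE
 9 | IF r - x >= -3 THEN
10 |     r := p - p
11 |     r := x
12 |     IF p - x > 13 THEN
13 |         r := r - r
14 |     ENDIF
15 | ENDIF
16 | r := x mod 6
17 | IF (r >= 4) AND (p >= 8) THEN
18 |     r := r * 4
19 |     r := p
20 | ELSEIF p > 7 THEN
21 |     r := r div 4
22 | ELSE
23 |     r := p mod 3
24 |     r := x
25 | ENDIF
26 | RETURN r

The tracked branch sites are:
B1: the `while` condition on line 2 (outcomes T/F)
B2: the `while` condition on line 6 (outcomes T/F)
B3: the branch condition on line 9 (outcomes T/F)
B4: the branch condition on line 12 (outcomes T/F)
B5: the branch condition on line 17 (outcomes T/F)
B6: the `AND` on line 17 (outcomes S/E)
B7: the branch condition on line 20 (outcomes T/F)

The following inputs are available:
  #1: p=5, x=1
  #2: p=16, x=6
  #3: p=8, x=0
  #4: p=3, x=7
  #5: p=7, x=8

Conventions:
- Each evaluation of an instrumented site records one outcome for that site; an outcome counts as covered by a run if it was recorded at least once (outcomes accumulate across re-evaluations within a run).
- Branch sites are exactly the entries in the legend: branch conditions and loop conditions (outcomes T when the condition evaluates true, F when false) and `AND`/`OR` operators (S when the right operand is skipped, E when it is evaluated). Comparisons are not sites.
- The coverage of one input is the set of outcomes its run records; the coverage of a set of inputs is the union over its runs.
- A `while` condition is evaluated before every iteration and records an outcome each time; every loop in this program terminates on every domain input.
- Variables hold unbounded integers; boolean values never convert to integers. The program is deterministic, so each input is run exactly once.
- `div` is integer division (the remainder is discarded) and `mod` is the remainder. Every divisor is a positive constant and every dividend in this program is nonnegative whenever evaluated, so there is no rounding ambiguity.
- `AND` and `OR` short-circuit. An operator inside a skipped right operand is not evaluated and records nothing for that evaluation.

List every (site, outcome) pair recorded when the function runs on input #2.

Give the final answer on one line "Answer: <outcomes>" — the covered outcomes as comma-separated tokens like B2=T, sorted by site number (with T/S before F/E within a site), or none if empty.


Running input #2 (p=16, x=6), event by event:
  B1->T, B1->T, B1->F, B2->T, B2->F, B3->F, B6->S, B5->F, B7->T
deduplicating events, the covered set is: B1=T, B1=F, B2=T, B2=F, B3=F, B5=F, B6=S, B7=T
Answer: B1=T, B1=F, B2=T, B2=F, B3=F, B5=F, B6=S, B7=T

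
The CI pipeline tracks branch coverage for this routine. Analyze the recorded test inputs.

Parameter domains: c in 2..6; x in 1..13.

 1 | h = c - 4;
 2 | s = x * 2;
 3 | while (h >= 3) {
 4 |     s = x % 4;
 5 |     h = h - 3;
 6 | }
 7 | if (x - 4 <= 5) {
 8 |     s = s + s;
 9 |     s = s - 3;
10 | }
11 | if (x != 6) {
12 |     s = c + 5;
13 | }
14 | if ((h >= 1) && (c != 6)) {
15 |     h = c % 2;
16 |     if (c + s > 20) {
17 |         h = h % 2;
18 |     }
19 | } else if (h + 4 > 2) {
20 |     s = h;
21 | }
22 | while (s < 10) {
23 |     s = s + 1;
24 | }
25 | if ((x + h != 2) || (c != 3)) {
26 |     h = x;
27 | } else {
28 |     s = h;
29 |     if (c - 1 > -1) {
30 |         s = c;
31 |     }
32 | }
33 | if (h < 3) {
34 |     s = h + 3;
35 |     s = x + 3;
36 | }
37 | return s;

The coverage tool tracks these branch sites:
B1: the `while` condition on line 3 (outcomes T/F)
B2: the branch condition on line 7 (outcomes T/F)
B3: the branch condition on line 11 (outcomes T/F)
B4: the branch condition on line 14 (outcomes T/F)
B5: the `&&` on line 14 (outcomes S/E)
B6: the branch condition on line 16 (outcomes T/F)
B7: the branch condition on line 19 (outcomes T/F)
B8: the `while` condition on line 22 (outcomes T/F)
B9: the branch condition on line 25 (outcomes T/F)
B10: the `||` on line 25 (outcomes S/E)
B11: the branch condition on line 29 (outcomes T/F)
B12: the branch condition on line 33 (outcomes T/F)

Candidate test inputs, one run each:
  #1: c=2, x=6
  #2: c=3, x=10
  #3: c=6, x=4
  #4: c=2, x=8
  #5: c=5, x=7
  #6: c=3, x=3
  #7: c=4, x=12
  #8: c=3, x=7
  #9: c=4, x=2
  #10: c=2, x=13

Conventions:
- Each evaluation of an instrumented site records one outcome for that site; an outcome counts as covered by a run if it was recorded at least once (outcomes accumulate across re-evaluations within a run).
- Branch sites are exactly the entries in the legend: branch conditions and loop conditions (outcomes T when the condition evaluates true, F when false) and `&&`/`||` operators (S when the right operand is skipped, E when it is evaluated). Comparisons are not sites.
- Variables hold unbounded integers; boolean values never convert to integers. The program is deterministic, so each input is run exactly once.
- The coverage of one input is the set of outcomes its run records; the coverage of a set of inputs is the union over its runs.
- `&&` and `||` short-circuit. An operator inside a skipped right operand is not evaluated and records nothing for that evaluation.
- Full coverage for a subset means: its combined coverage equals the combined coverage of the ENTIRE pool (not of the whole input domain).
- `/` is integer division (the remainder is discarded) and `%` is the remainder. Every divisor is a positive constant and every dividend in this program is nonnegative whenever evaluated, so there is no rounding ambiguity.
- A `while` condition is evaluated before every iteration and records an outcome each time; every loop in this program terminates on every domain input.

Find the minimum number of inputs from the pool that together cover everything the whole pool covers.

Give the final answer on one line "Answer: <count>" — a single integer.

test 1 (c=2, x=6) fires B1->F, B2->T, B3->F, B5->S, B4->F, B7->F, B8->F, B10->S, B9->T, B12->F; hits B1=F, B2=T, B3=F, B4=F, B5=S, B7=F, B8=F, B9=T, B10=S, B12=F
test 2 (c=3, x=10) fires B1->F, B2->F, B3->T, B5->S, B4->F, B7->T, B8->T, B8->T, B8->T, B8->T, B8->T, B8->T, B8->T, B8->T, ...; hits B1=F, B2=F, B3=T, B4=F, B5=S, B7=T, B8=T, B8=F, B9=T, B10=S, B12=F
test 3 (c=6, x=4) fires B1->F, B2->T, B3->T, B5->E, B4->F, B7->T, B8->T, B8->T, B8->T, B8->T, B8->T, B8->T, B8->T, B8->T, ...; hits B1=F, B2=T, B3=T, B4=F, B5=E, B7=T, B8=T, B8=F, B9=T, B10=S, B12=F
test 4 (c=2, x=8) fires B1->F, B2->T, B3->T, B5->S, B4->F, B7->F, B8->T, B8->T, B8->T, B8->F, B10->S, B9->T, B12->F; hits B1=F, B2=T, B3=T, B4=F, B5=S, B7=F, B8=T, B8=F, B9=T, B10=S, B12=F
test 5 (c=5, x=7) fires B1->F, B2->T, B3->T, B5->E, B4->T, B6->F, B8->F, B10->S, B9->T, B12->F; hits B1=F, B2=T, B3=T, B4=T, B5=E, B6=F, B8=F, B9=T, B10=S, B12=F
test 6 (c=3, x=3) fires B1->F, B2->T, B3->T, B5->S, B4->F, B7->T, B8->T, B8->T, B8->T, B8->T, B8->T, B8->T, B8->T, B8->T, ...; hits B1=F, B2=T, B3=T, B4=F, B5=S, B7=T, B8=T, B8=F, B9=F, B10=E, B11=T, B12=T
test 7 (c=4, x=12) fires B1->F, B2->F, B3->T, B5->S, B4->F, B7->T, B8->T, B8->T, B8->T, B8->T, B8->T, B8->T, B8->T, B8->T, ...; hits B1=F, B2=F, B3=T, B4=F, B5=S, B7=T, B8=T, B8=F, B9=T, B10=S, B12=F
test 8 (c=3, x=7) fires B1->F, B2->T, B3->T, B5->S, B4->F, B7->T, B8->T, B8->T, B8->T, B8->T, B8->T, B8->T, B8->T, B8->T, ...; hits B1=F, B2=T, B3=T, B4=F, B5=S, B7=T, B8=T, B8=F, B9=T, B10=S, B12=F
test 9 (c=4, x=2) fires B1->F, B2->T, B3->T, B5->S, B4->F, B7->T, B8->T, B8->T, B8->T, B8->T, B8->T, B8->T, B8->T, B8->T, ...; hits B1=F, B2=T, B3=T, B4=F, B5=S, B7=T, B8=T, B8=F, B9=T, B10=E, B12=T
test 10 (c=2, x=13) fires B1->F, B2->F, B3->T, B5->S, B4->F, B7->F, B8->T, B8->T, B8->T, B8->F, B10->S, B9->T, B12->F; hits B1=F, B2=F, B3=T, B4=F, B5=S, B7=F, B8=T, B8=F, B9=T, B10=S, B12=F
union over all inputs: B1=F, B2=T, B2=F, B3=T, B3=F, B4=T, B4=F, B5=S, B5=E, B6=F, B7=T, B7=F, B8=T, B8=F, B9=T, B9=F, B10=S, B10=E, B11=T, B12=T, B12=F (21 outcomes)
checked all size-1 subsets: none covers 21 outcomes (max 12/21)
checked all size-2 subsets: none covers 21 outcomes (max 18/21)
checked all size-3 subsets: none covers 21 outcomes (max 20/21)
size 4: inputs {1, 2, 5, 6} cover all 21 outcomes, and no lexicographically smaller subset of this size does

Answer: 4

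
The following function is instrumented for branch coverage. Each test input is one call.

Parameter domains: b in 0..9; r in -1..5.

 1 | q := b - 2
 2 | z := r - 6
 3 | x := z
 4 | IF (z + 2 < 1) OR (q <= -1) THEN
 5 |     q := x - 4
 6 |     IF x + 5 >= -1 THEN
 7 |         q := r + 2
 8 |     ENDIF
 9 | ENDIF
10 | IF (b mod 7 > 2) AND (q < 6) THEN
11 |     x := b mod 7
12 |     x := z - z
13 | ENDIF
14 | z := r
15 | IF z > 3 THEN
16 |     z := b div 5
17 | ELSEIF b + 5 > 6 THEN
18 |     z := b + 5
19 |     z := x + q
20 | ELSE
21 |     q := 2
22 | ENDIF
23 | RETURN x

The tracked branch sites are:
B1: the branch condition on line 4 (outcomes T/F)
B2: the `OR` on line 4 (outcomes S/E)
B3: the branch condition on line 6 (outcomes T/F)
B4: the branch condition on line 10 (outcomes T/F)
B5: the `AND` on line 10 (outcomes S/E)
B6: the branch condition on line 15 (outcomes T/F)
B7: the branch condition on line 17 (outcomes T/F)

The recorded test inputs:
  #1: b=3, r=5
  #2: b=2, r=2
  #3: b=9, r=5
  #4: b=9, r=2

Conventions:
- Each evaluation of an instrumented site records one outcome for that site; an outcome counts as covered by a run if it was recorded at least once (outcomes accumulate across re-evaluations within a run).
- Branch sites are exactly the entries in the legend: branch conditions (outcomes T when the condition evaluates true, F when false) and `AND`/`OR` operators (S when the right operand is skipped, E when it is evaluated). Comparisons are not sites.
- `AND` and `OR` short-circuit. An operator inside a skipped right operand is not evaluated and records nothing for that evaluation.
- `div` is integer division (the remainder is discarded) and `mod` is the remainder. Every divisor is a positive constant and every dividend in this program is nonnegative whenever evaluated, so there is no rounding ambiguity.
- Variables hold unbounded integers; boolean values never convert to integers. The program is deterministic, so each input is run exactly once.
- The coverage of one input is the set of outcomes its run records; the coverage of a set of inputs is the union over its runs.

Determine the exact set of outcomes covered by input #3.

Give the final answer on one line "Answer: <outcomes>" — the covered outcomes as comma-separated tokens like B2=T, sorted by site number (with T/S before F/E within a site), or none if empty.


Running input #3 (b=9, r=5), event by event:
  B2->E, B1->F, B5->S, B4->F, B6->T
collecting distinct outcomes: B1=F, B2=E, B4=F, B5=S, B6=T
Answer: B1=F, B2=E, B4=F, B5=S, B6=T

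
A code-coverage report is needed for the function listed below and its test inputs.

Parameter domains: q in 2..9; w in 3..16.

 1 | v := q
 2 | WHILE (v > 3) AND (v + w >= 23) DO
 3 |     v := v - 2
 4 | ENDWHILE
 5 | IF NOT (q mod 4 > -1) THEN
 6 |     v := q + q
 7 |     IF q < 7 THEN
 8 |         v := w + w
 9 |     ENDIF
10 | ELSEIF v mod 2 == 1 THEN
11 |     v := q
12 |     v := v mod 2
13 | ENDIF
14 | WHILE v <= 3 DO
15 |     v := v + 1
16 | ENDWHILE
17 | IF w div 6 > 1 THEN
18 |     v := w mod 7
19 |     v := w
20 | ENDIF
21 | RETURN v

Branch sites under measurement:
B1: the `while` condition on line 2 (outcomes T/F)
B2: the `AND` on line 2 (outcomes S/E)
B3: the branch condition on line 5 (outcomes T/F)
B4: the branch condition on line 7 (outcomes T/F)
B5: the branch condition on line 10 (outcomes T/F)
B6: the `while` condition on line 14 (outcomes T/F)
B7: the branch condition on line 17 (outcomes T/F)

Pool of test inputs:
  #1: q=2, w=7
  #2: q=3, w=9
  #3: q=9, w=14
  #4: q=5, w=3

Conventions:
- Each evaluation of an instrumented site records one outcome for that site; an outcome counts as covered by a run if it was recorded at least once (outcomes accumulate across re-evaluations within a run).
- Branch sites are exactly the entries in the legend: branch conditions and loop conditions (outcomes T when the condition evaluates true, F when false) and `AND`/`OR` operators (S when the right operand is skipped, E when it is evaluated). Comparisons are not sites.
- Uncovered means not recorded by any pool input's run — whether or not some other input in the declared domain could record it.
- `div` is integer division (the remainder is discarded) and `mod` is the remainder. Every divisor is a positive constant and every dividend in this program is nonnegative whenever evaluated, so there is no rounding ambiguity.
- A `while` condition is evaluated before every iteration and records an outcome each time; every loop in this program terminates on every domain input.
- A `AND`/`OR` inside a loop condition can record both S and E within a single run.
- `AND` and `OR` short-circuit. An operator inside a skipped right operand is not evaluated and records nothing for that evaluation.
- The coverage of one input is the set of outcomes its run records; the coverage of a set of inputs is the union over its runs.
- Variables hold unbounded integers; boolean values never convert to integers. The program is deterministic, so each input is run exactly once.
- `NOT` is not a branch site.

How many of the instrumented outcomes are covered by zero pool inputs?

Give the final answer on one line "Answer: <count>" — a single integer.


input #1, q=2, w=7: events B2->S, B1->F, B3->F, B5->F, B6->T, B6->T, B6->F, B7->F; outcomes B1=F, B2=S, B3=F, B5=F, B6=T, B6=F, B7=F
input #2, q=3, w=9: events B2->S, B1->F, B3->F, B5->T, B6->T, B6->T, B6->T, B6->F, B7->F; outcomes B1=F, B2=S, B3=F, B5=T, B6=T, B6=F, B7=F
input #3, q=9, w=14: events B2->E, B1->T, B2->E, B1->F, B3->F, B5->T, B6->T, B6->T, B6->T, B6->F, B7->T; outcomes B1=T, B1=F, B2=E, B3=F, B5=T, B6=T, B6=F, B7=T
input #4, q=5, w=3: events B2->E, B1->F, B3->F, B5->T, B6->T, B6->T, B6->T, B6->F, B7->F; outcomes B1=F, B2=E, B3=F, B5=T, B6=T, B6=F, B7=F
union over the pool: B1=T, B1=F, B2=S, B2=E, B3=F, B5=T, B5=F, B6=T, B6=F, B7=T, B7=F
uncovered (3 of 14): B3=T, B4=T, B4=F
Answer: 3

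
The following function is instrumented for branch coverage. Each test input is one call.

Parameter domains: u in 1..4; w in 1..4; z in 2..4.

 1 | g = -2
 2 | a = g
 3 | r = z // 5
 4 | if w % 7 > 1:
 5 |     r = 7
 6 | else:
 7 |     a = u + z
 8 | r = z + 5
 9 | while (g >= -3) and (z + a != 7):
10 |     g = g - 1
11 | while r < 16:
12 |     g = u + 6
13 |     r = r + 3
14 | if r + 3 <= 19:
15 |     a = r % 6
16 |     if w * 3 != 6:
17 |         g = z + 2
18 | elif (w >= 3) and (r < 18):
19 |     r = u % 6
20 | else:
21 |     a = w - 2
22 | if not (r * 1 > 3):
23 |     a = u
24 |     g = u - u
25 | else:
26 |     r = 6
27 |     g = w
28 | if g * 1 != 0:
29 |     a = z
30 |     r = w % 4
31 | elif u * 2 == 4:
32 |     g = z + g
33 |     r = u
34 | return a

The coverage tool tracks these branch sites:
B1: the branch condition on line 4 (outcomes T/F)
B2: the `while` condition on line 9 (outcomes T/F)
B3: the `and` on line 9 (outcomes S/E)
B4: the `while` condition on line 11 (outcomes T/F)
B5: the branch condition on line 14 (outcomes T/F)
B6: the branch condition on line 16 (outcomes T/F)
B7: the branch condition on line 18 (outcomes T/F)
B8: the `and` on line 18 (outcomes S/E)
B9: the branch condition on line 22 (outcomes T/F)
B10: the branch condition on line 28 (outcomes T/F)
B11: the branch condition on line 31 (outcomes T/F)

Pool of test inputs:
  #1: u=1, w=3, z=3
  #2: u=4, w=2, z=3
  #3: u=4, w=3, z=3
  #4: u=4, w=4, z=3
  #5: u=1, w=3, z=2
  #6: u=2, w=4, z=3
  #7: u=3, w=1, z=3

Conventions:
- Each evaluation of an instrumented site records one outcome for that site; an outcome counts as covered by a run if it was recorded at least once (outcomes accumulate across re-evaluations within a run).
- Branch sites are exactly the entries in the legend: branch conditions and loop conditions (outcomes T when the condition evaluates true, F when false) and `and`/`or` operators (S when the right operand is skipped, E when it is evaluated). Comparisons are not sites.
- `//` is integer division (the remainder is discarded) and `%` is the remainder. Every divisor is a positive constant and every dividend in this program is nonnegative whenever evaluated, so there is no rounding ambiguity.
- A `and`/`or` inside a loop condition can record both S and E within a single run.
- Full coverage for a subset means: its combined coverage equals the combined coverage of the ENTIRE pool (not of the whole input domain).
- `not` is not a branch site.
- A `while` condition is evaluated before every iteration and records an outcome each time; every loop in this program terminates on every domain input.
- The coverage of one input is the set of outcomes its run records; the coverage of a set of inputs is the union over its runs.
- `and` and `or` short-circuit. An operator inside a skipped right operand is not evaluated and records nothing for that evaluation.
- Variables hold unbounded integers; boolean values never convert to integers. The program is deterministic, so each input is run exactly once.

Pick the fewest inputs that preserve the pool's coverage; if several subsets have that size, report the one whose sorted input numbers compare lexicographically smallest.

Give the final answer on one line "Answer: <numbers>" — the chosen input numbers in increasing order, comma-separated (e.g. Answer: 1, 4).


#1 (u=1, w=3, z=3) -> B1->T, B3->E, B2->T, B3->E, B2->T, B3->S, B2->F, B4->T, B4->T, B4->T, B4->F, B5->F, B8->E, B7->T, ...; covered: B1=T, B2=T, B2=F, B3=S, B3=E, B4=T, B4=F, B5=F, B7=T, B8=E, B9=T, B10=F, B11=F
#2 (u=4, w=2, z=3) -> B1->T, B3->E, B2->T, B3->E, B2->T, B3->S, B2->F, B4->T, B4->T, B4->T, B4->F, B5->F, B8->S, B7->F, ...; covered: B1=T, B2=T, B2=F, B3=S, B3=E, B4=T, B4=F, B5=F, B7=F, B8=S, B9=F, B10=T
#3 (u=4, w=3, z=3) -> B1->T, B3->E, B2->T, B3->E, B2->T, B3->S, B2->F, B4->T, B4->T, B4->T, B4->F, B5->F, B8->E, B7->T, ...; covered: B1=T, B2=T, B2=F, B3=S, B3=E, B4=T, B4=F, B5=F, B7=T, B8=E, B9=F, B10=T
#4 (u=4, w=4, z=3) -> B1->T, B3->E, B2->T, B3->E, B2->T, B3->S, B2->F, B4->T, B4->T, B4->T, B4->F, B5->F, B8->E, B7->T, ...; covered: B1=T, B2=T, B2=F, B3=S, B3=E, B4=T, B4=F, B5=F, B7=T, B8=E, B9=F, B10=T
#5 (u=1, w=3, z=2) -> B1->T, B3->E, B2->T, B3->E, B2->T, B3->S, B2->F, B4->T, B4->T, B4->T, B4->F, B5->T, B6->T, B9->F, ...; covered: B1=T, B2=T, B2=F, B3=S, B3=E, B4=T, B4=F, B5=T, B6=T, B9=F, B10=T
#6 (u=2, w=4, z=3) -> B1->T, B3->E, B2->T, B3->E, B2->T, B3->S, B2->F, B4->T, B4->T, B4->T, B4->F, B5->F, B8->E, B7->T, ...; covered: B1=T, B2=T, B2=F, B3=S, B3=E, B4=T, B4=F, B5=F, B7=T, B8=E, B9=T, B10=F, B11=T
#7 (u=3, w=1, z=3) -> B1->F, B3->E, B2->T, B3->E, B2->T, B3->S, B2->F, B4->T, B4->T, B4->T, B4->F, B5->F, B8->S, B7->F, ...; covered: B1=F, B2=T, B2=F, B3=S, B3=E, B4=T, B4=F, B5=F, B7=F, B8=S, B9=F, B10=T
the full pool covers 21 outcomes: B1=T, B1=F, B2=T, B2=F, B3=S, B3=E, B4=T, B4=F, B5=T, B5=F, B6=T, B7=T, B7=F, B8=S, B8=E, B9=T, B9=F, B10=T, B10=F, B11=T, B11=F
every size-1 subset falls short of the 21 outcomes (best: 13/21)
every size-2 subset falls short of the 21 outcomes (best: 18/21)
every size-3 subset falls short of the 21 outcomes (best: 20/21)
inputs {1, 5, 6, 7} (size 4) cover everything; no size-4 subset with a lexicographically smaller index list covers all 21
Answer: 1, 5, 6, 7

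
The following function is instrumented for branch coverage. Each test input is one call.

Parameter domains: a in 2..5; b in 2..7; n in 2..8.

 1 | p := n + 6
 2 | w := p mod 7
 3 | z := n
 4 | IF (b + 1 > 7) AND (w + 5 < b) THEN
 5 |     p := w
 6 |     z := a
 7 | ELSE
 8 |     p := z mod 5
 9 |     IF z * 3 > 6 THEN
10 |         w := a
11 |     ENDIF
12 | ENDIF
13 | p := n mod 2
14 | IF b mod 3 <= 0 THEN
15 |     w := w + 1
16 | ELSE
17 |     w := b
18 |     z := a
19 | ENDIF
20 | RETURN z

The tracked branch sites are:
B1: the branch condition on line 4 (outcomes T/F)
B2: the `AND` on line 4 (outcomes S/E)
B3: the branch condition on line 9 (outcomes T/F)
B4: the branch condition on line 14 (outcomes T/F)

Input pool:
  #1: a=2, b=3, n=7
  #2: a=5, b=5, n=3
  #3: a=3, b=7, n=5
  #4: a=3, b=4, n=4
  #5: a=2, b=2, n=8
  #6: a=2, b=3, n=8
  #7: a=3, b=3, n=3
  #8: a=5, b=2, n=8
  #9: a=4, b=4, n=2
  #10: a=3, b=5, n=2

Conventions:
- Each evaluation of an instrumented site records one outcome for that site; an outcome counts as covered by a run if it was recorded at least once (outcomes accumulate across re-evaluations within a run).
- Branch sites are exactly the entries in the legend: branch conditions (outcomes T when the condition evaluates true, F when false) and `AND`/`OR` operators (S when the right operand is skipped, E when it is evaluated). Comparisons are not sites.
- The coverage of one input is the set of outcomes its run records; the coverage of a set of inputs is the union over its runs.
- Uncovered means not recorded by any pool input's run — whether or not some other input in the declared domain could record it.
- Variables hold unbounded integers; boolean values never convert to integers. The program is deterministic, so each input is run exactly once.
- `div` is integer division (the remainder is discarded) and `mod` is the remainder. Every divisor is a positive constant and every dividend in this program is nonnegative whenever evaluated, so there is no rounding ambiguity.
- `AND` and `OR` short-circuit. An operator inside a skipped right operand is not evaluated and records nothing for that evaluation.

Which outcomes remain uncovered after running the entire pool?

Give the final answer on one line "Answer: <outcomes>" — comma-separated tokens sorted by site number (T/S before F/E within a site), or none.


test 1 (a=2, b=3, n=7) fires B2->S, B1->F, B3->T, B4->T; hits B1=F, B2=S, B3=T, B4=T
test 2 (a=5, b=5, n=3) fires B2->S, B1->F, B3->T, B4->F; hits B1=F, B2=S, B3=T, B4=F
test 3 (a=3, b=7, n=5) fires B2->E, B1->F, B3->T, B4->F; hits B1=F, B2=E, B3=T, B4=F
test 4 (a=3, b=4, n=4) fires B2->S, B1->F, B3->T, B4->F; hits B1=F, B2=S, B3=T, B4=F
test 5 (a=2, b=2, n=8) fires B2->S, B1->F, B3->T, B4->F; hits B1=F, B2=S, B3=T, B4=F
test 6 (a=2, b=3, n=8) fires B2->S, B1->F, B3->T, B4->T; hits B1=F, B2=S, B3=T, B4=T
test 7 (a=3, b=3, n=3) fires B2->S, B1->F, B3->T, B4->T; hits B1=F, B2=S, B3=T, B4=T
test 8 (a=5, b=2, n=8) fires B2->S, B1->F, B3->T, B4->F; hits B1=F, B2=S, B3=T, B4=F
test 9 (a=4, b=4, n=2) fires B2->S, B1->F, B3->F, B4->F; hits B1=F, B2=S, B3=F, B4=F
test 10 (a=3, b=5, n=2) fires B2->S, B1->F, B3->F, B4->F; hits B1=F, B2=S, B3=F, B4=F
union over the pool: B1=F, B2=S, B2=E, B3=T, B3=F, B4=T, B4=F
uncovered (1 of 8): B1=T
Answer: B1=T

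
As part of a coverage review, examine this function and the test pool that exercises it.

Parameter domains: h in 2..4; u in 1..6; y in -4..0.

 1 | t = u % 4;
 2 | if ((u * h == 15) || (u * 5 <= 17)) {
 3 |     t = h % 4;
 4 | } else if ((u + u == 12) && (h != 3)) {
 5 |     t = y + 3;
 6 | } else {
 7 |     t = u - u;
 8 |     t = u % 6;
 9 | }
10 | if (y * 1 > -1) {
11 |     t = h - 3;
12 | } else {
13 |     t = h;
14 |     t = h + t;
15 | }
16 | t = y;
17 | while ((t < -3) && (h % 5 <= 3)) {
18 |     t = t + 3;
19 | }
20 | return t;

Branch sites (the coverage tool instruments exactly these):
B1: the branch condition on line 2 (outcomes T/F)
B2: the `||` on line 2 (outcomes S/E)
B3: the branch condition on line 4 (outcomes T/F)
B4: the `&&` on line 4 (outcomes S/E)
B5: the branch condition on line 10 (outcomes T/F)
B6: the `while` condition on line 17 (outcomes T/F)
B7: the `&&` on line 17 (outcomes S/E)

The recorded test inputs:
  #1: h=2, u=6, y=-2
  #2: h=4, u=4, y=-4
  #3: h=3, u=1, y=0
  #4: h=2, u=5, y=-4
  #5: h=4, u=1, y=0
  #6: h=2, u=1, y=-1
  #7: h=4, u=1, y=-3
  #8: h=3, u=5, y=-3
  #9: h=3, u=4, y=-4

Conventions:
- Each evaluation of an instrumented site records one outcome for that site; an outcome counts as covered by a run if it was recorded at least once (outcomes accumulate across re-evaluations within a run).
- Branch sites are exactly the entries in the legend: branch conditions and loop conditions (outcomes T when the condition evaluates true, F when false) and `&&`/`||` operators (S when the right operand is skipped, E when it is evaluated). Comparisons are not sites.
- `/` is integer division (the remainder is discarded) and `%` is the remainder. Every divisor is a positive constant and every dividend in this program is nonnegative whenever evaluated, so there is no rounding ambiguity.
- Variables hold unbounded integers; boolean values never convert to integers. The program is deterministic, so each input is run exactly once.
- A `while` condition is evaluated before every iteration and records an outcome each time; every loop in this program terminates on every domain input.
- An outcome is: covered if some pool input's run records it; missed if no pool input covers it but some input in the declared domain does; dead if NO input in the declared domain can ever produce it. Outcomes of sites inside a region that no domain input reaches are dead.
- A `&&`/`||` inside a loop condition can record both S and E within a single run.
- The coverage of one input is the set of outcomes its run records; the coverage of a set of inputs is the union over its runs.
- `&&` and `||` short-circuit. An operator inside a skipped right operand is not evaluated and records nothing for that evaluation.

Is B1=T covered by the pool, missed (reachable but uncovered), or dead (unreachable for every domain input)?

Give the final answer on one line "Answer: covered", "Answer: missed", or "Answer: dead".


B1=T is recorded by pool input(s) 3, 5, 6, 7, 8 -> covered
Answer: covered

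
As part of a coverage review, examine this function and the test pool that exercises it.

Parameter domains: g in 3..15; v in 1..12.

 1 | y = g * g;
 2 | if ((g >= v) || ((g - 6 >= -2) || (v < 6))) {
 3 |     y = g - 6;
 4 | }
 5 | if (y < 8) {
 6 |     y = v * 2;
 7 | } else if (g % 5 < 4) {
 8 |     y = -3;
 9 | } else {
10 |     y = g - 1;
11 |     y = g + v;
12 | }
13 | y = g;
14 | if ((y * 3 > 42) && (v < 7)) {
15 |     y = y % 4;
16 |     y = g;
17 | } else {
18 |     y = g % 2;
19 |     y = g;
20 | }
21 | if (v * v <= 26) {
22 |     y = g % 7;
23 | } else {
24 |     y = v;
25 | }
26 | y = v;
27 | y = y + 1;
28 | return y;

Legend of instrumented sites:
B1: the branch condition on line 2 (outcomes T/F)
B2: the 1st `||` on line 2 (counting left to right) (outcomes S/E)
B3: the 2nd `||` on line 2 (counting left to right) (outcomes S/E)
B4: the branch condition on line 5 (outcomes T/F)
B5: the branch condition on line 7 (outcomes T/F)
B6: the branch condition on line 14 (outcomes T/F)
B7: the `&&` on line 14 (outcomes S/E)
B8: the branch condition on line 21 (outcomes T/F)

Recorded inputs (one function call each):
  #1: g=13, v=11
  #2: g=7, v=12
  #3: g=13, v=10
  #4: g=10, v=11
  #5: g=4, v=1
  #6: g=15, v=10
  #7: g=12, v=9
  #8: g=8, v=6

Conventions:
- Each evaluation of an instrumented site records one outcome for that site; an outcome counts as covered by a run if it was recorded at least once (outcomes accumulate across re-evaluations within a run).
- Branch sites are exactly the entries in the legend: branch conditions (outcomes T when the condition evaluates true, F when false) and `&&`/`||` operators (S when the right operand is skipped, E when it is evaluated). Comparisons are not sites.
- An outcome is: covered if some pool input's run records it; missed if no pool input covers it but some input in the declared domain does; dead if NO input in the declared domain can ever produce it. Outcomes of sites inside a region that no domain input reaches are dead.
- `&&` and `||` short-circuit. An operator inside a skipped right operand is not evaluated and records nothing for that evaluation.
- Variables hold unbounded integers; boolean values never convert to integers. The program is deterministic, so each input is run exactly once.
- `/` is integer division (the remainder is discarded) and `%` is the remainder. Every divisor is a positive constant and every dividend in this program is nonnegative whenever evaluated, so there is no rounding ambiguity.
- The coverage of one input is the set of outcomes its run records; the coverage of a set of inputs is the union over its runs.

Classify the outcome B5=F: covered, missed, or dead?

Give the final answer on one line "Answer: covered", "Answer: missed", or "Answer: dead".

no pool input records B5=F
but domain input (g=14, v=1) does record it -> reachable, so missed

Answer: missed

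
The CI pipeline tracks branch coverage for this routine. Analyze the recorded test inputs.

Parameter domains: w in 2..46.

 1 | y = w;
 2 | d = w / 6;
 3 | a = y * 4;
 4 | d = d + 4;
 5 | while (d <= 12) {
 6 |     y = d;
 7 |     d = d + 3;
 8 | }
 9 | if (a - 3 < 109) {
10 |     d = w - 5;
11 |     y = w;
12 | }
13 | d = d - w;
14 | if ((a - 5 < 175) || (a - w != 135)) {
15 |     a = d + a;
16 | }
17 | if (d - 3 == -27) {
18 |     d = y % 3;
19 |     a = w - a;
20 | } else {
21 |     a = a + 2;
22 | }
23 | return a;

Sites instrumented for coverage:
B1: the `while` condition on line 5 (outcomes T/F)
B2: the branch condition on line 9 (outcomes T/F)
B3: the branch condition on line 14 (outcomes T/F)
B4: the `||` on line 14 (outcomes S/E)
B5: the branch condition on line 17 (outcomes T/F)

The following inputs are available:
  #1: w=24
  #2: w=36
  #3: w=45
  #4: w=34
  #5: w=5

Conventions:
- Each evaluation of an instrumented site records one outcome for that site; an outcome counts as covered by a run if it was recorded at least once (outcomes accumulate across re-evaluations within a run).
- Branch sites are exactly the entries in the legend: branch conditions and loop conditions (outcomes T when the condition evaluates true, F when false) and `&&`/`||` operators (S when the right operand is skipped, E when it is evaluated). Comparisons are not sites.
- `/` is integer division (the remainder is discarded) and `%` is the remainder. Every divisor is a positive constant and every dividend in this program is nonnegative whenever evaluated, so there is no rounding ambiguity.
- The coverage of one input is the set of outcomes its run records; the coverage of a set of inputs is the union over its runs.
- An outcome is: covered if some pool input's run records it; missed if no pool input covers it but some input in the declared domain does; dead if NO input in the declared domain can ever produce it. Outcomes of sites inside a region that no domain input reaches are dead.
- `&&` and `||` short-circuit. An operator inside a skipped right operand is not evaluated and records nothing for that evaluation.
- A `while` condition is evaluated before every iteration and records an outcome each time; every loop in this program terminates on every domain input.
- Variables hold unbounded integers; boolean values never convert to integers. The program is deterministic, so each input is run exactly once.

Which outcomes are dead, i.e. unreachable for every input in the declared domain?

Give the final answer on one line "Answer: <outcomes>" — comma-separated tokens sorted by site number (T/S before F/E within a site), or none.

exhaustive pass over the 45-input domain:
  reachable outcomes have witnesses, e.g. B1=T (e.g. w=2), B1=F (e.g. w=2), B2=T (e.g. w=2), B2=F (e.g. w=28)

Answer: none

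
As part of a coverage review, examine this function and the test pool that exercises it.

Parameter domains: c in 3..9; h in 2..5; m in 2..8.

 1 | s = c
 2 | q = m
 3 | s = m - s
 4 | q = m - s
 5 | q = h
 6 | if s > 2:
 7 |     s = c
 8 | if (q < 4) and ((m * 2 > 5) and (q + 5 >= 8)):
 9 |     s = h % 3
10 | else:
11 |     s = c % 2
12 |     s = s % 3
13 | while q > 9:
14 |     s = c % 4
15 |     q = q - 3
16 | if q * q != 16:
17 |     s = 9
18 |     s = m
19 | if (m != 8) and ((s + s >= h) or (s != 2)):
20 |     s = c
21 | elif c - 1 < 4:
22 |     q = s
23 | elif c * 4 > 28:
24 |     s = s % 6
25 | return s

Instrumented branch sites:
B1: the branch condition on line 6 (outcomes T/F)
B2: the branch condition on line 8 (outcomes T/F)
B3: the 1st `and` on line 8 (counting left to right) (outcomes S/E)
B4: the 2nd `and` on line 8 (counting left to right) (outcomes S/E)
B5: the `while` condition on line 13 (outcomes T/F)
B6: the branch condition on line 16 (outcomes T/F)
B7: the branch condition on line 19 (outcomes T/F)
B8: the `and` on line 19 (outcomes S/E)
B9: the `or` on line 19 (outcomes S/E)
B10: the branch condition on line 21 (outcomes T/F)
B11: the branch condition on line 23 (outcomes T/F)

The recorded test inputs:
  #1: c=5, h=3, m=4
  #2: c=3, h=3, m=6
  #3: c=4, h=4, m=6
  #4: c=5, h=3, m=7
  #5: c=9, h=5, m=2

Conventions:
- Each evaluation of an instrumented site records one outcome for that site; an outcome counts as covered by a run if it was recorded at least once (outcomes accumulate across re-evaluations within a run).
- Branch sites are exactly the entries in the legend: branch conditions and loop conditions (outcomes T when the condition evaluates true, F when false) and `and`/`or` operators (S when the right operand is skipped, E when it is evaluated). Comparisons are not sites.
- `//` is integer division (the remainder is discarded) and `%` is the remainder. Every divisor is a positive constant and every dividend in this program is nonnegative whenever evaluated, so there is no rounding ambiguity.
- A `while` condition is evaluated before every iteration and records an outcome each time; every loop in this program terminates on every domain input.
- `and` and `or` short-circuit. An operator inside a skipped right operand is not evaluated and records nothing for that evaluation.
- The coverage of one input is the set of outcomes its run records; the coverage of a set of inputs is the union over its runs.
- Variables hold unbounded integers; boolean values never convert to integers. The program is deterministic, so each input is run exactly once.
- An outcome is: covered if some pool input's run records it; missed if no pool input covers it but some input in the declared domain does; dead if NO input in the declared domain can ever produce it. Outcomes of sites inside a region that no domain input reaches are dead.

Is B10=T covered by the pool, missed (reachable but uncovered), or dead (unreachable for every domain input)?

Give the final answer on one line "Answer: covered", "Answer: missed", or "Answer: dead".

no pool input records B10=T
but domain input (c=3, h=2, m=8) does record it -> reachable, so missed

Answer: missed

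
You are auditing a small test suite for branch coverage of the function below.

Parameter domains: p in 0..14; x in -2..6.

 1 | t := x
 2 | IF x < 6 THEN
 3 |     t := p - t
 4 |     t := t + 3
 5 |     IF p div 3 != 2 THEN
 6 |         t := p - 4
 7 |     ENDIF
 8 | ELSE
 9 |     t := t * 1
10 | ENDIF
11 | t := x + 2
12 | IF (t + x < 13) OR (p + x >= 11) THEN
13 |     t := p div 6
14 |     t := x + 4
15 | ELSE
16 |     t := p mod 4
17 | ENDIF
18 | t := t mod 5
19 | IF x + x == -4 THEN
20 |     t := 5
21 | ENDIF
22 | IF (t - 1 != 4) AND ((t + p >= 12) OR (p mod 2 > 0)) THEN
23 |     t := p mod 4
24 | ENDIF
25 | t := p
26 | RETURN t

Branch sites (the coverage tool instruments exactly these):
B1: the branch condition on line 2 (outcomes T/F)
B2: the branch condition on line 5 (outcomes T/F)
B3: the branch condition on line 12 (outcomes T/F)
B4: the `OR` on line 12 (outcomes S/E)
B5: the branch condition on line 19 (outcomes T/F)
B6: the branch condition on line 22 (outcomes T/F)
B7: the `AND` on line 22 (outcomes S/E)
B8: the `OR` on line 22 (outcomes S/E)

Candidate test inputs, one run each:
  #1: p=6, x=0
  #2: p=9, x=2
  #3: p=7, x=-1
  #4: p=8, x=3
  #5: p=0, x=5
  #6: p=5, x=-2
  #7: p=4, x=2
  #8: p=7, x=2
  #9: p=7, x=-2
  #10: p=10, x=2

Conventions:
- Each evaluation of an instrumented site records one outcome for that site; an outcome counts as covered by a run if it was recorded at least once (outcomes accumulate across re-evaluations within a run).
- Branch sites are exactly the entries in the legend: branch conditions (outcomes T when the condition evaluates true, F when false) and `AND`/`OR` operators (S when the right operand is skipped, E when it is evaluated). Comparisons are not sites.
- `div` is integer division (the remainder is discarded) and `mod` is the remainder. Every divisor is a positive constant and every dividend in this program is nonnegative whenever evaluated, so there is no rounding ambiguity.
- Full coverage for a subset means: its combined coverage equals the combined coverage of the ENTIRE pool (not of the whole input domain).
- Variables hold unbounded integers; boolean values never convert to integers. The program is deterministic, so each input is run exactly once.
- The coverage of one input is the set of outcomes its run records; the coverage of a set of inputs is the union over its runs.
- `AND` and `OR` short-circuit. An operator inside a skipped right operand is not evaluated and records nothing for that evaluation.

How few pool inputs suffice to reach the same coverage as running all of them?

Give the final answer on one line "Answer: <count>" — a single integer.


#1 (p=6, x=0) -> covered: B1=T, B2=F, B3=T, B4=S, B5=F, B6=F, B7=E, B8=E
#2 (p=9, x=2) -> covered: B1=T, B2=T, B3=T, B4=S, B5=F, B6=T, B7=E, B8=E
#3 (p=7, x=-1) -> covered: B1=T, B2=F, B3=T, B4=S, B5=F, B6=T, B7=E, B8=E
#4 (p=8, x=3) -> covered: B1=T, B2=F, B3=T, B4=S, B5=F, B6=F, B7=E, B8=E
#5 (p=0, x=5) -> covered: B1=T, B2=T, B3=T, B4=S, B5=F, B6=F, B7=E, B8=E
#6 (p=5, x=-2) -> covered: B1=T, B2=T, B3=T, B4=S, B5=T, B6=F, B7=S
#7 (p=4, x=2) -> covered: B1=T, B2=T, B3=T, B4=S, B5=F, B6=F, B7=E, B8=E
#8 (p=7, x=2) -> covered: B1=T, B2=F, B3=T, B4=S, B5=F, B6=T, B7=E, B8=E
#9 (p=7, x=-2) -> covered: B1=T, B2=F, B3=T, B4=S, B5=T, B6=F, B7=S
#10 (p=10, x=2) -> covered: B1=T, B2=T, B3=T, B4=S, B5=F, B6=F, B7=E, B8=E
the full pool covers 12 outcomes: B1=T, B2=T, B2=F, B3=T, B4=S, B5=T, B5=F, B6=T, B6=F, B7=S, B7=E, B8=E
no size-1 subset reaches all 12 outcomes (best union: 8/12)
at size 2, {2, 9} reaches all 12 outcomes; every lexicographically earlier size-2 subset fails
Answer: 2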